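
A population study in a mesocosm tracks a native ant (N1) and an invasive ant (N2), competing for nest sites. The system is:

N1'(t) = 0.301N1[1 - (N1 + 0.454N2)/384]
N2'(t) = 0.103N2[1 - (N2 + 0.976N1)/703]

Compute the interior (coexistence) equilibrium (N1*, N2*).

Setting both brackets to zero gives the nullclines N1 + 0.454N2 = 384 and 0.976N1 + N2 = 703.
Substituting N2 = 703 - 0.976N1 into the first: N1(1 - 0.454·0.976) = 384 - 0.454·703.
So N1* = 64.8/0.557 = 116, and then N2* = 703 - 0.976·116 = 589.

N1* ≈ 116, N2* ≈ 589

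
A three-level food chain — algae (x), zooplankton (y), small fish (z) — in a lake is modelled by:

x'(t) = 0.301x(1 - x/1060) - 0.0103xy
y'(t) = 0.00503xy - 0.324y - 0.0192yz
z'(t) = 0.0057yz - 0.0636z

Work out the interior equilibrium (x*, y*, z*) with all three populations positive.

From dz/dt = 0: 0.0057y* = 0.0636, so y* = 11.2.
From dx/dt = 0: 0.301(1 - x*/1060) = 0.0103·11.2, giving x* = 1060·(1 - 0.382) = 655.
From dy/dt = 0: 0.00503·655 - 0.324 = 0.0192z*, so z* = 2.97/0.0192 = 155.

x* ≈ 655, y* ≈ 11.2, z* ≈ 155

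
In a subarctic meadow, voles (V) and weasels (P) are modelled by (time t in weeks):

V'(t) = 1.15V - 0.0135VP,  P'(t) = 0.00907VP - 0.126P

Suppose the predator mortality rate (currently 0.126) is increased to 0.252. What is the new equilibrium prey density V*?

V* ≈ 27.8

At the interior fixed point, setting dP/dt = 0 with P > 0 fixes V* = (predator death rate)/(VP coefficient) — independent of the other coefficients.
With the change, V* = 0.252/0.00907 = 27.8; it rises from 13.9.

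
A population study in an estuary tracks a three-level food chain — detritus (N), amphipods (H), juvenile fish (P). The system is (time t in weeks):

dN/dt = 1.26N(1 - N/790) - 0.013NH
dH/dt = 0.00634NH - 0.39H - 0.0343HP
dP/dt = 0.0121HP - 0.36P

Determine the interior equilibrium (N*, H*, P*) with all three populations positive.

N* ≈ 547, H* ≈ 29.8, P* ≈ 89.8

From dP/dt = 0: 0.0121H* = 0.36, so H* = 29.8.
From dN/dt = 0: 1.26(1 - N*/790) = 0.013·29.8, giving N* = 790·(1 - 0.307) = 547.
From dH/dt = 0: 0.00634·547 - 0.39 = 0.0343P*, so P* = 3.08/0.0343 = 89.8.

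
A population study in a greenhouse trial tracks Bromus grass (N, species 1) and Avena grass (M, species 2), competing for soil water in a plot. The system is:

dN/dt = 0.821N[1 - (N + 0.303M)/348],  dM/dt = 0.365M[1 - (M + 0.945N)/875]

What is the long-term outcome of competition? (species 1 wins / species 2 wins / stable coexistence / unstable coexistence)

Compare the nullcline intercepts: K1/α12 = 348/0.303 = 1150 > K2 = 875; K2/α21 = 875/0.945 = 926 > K1 = 348.
Since both inequalities hold, each species can invade when rare, so the interior equilibrium is stable.

stable coexistence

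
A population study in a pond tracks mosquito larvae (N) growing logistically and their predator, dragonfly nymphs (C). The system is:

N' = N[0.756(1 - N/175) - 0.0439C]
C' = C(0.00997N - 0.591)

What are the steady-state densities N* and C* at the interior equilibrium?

N* ≈ 59.3, C* ≈ 11.4

From dC/dt = 0 with C > 0: 0.00997N* = 0.591, so N* = 59.3.
Substitute into dN/dt = 0: 0.756(1 - 59.3/175) = 0.0439C*.
The bracket is 0.661, giving C* = 0.5/0.0439 = 11.4.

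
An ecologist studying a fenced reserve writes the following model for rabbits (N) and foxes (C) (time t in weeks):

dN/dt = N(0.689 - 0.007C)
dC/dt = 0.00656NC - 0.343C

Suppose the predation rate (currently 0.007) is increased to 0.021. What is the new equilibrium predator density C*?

C* ≈ 32.8

At the interior fixed point, setting dN/dt = 0 with N > 0 fixes C* = (prey growth rate)/(NC coefficient) — independent of the other coefficients.
With the change, C* = 0.689/0.021 = 32.8; it falls from 98.4.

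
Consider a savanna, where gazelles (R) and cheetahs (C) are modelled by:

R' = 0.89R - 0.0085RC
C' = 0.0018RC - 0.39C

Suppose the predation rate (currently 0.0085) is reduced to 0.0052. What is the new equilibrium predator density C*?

C* ≈ 171

At the interior fixed point, setting dR/dt = 0 with R > 0 fixes C* = (prey growth rate)/(RC coefficient) — independent of the other coefficients.
With the change, C* = 0.89/0.0052 = 171; it rises from 105.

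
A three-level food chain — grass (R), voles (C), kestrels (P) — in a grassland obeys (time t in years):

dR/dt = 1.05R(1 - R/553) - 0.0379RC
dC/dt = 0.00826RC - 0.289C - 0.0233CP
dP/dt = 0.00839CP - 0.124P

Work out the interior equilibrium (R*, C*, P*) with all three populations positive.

From dP/dt = 0: 0.00839C* = 0.124, so C* = 14.8.
From dR/dt = 0: 1.05(1 - R*/553) = 0.0379·14.8, giving R* = 553·(1 - 0.533) = 258.
From dC/dt = 0: 0.00826·258 - 0.289 = 0.0233P*, so P* = 1.84/0.0233 = 79.1.

R* ≈ 258, C* ≈ 14.8, P* ≈ 79.1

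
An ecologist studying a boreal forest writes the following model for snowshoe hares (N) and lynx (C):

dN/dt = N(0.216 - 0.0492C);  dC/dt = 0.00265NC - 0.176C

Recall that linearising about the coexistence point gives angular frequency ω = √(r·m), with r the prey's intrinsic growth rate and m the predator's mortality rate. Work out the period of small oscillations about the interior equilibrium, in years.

T ≈ 32.2 years

Here r = 0.216 and m = 0.176, so r·m = 0.038.
ω = √0.038 = 0.195 per year, hence T = 2π/ω ≈ 32.2 years.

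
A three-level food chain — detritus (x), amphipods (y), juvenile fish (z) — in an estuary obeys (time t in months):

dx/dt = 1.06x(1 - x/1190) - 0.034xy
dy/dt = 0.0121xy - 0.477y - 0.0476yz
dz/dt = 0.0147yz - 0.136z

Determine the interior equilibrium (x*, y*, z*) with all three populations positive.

x* ≈ 837, y* ≈ 9.25, z* ≈ 203

From dz/dt = 0: 0.0147y* = 0.136, so y* = 9.25.
From dx/dt = 0: 1.06(1 - x*/1190) = 0.034·9.25, giving x* = 1190·(1 - 0.297) = 837.
From dy/dt = 0: 0.0121·837 - 0.477 = 0.0476z*, so z* = 9.65/0.0476 = 203.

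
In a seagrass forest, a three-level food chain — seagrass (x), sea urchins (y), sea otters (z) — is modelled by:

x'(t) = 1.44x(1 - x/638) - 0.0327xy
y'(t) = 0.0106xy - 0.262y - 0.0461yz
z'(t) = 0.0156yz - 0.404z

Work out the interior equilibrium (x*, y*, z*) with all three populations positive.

From dz/dt = 0: 0.0156y* = 0.404, so y* = 25.9.
From dx/dt = 0: 1.44(1 - x*/638) = 0.0327·25.9, giving x* = 638·(1 - 0.588) = 263.
From dy/dt = 0: 0.0106·263 - 0.262 = 0.0461z*, so z* = 2.52/0.0461 = 54.7.

x* ≈ 263, y* ≈ 25.9, z* ≈ 54.7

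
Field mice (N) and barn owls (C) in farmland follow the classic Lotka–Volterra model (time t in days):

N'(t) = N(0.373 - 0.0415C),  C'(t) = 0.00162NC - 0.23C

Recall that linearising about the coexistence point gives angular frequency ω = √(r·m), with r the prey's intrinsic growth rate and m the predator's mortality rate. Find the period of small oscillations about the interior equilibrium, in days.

Here r = 0.373 and m = 0.23, so r·m = 0.0858.
ω = √0.0858 = 0.293 per day, hence T = 2π/ω ≈ 21.5 days.

T ≈ 21.5 days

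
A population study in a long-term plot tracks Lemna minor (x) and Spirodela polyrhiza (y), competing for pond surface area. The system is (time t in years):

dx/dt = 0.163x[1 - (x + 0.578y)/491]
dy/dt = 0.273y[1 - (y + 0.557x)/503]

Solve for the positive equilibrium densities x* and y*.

x* ≈ 295, y* ≈ 338

Setting both brackets to zero gives the nullclines x + 0.578y = 491 and 0.557x + y = 503.
Substituting y = 503 - 0.557x into the first: x(1 - 0.578·0.557) = 491 - 0.578·503.
So x* = 200/0.678 = 295, and then y* = 503 - 0.557·295 = 338.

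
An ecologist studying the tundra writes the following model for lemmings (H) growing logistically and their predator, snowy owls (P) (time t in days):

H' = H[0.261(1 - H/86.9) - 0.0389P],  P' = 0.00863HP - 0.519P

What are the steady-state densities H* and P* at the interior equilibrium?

From dP/dt = 0 with P > 0: 0.00863H* = 0.519, so H* = 60.1.
Substitute into dH/dt = 0: 0.261(1 - 60.1/86.9) = 0.0389P*.
The bracket is 0.308, giving P* = 0.0804/0.0389 = 2.07.

H* ≈ 60.1, P* ≈ 2.07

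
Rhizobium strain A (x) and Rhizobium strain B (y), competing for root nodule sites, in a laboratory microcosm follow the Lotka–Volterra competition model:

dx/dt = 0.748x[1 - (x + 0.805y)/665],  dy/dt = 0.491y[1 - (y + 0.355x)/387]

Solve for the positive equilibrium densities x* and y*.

Setting both brackets to zero gives the nullclines x + 0.805y = 665 and 0.355x + y = 387.
Substituting y = 387 - 0.355x into the first: x(1 - 0.805·0.355) = 665 - 0.805·387.
So x* = 353/0.714 = 495, and then y* = 387 - 0.355·495 = 211.

x* ≈ 495, y* ≈ 211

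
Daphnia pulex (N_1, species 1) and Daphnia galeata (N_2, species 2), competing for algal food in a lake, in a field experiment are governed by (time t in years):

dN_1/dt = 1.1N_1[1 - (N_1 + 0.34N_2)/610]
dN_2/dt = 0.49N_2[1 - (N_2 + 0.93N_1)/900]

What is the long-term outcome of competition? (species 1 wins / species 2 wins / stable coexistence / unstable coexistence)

stable coexistence

Compare the nullcline intercepts: K1/α12 = 610/0.34 = 1790 > K2 = 900; K2/α21 = 900/0.93 = 968 > K1 = 610.
Since both inequalities hold, each species can invade when rare, so the interior equilibrium is stable.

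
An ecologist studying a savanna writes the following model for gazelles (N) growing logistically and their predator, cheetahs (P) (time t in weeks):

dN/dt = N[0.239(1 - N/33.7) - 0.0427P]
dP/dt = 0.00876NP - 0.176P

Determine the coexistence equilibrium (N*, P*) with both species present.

N* ≈ 20.1, P* ≈ 2.26

From dP/dt = 0 with P > 0: 0.00876N* = 0.176, so N* = 20.1.
Substitute into dN/dt = 0: 0.239(1 - 20.1/33.7) = 0.0427P*.
The bracket is 0.404, giving P* = 0.0965/0.0427 = 2.26.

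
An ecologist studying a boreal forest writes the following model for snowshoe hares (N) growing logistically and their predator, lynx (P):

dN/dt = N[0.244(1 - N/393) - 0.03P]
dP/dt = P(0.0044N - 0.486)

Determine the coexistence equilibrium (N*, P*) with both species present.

From dP/dt = 0 with P > 0: 0.0044N* = 0.486, so N* = 110.
Substitute into dN/dt = 0: 0.244(1 - 110/393) = 0.03P*.
The bracket is 0.719, giving P* = 0.175/0.03 = 5.85.

N* ≈ 110, P* ≈ 5.85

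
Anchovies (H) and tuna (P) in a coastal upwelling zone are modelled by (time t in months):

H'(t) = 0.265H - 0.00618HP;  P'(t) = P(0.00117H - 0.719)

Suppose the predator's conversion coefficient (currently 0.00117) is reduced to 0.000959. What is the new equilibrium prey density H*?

H* ≈ 750

At the interior fixed point, setting dP/dt = 0 with P > 0 fixes H* = (predator death rate)/(HP coefficient) — independent of the other coefficients.
With the change, H* = 0.719/0.000959 = 750; it rises from 615.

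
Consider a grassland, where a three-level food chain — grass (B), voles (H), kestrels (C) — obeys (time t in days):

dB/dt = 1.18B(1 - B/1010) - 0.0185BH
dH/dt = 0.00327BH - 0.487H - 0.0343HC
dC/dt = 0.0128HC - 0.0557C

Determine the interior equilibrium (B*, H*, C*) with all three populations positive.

From dC/dt = 0: 0.0128H* = 0.0557, so H* = 4.35.
From dB/dt = 0: 1.18(1 - B*/1010) = 0.0185·4.35, giving B* = 1010·(1 - 0.0682) = 941.
From dH/dt = 0: 0.00327·941 - 0.487 = 0.0343C*, so C* = 2.59/0.0343 = 75.5.

B* ≈ 941, H* ≈ 4.35, C* ≈ 75.5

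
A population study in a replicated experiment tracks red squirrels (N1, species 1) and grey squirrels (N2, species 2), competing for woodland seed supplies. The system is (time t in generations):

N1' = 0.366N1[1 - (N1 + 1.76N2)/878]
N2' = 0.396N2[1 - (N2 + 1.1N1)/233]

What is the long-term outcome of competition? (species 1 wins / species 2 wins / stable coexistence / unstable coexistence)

Compare the nullcline intercepts: K1/α12 = 878/1.76 = 499 > K2 = 233; K2/α21 = 233/1.1 = 212 < K1 = 878.
Since the inequalities point opposite ways, species 1 can invade but species 2 cannot.

species 1 excludes species 2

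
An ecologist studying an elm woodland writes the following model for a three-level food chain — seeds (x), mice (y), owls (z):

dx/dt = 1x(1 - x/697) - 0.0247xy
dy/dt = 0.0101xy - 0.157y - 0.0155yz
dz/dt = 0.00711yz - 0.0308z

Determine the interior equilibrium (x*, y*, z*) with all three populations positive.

From dz/dt = 0: 0.00711y* = 0.0308, so y* = 4.33.
From dx/dt = 0: 1(1 - x*/697) = 0.0247·4.33, giving x* = 697·(1 - 0.107) = 622.
From dy/dt = 0: 0.0101·622 - 0.157 = 0.0155z*, so z* = 6.13/0.0155 = 395.

x* ≈ 622, y* ≈ 4.33, z* ≈ 395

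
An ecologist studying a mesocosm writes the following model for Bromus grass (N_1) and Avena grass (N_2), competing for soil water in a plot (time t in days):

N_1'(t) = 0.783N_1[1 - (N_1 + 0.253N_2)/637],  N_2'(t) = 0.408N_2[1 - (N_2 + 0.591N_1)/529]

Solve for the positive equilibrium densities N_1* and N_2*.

N_1* ≈ 592, N_2* ≈ 179

Setting both brackets to zero gives the nullclines N_1 + 0.253N_2 = 637 and 0.591N_1 + N_2 = 529.
Substituting N_2 = 529 - 0.591N_1 into the first: N_1(1 - 0.253·0.591) = 637 - 0.253·529.
So N_1* = 503/0.85 = 592, and then N_2* = 529 - 0.591·592 = 179.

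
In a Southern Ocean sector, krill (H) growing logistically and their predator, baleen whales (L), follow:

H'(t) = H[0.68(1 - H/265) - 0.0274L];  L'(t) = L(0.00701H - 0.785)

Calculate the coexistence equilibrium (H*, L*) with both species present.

H* ≈ 112, L* ≈ 14.3

From dL/dt = 0 with L > 0: 0.00701H* = 0.785, so H* = 112.
Substitute into dH/dt = 0: 0.68(1 - 112/265) = 0.0274L*.
The bracket is 0.577, giving L* = 0.393/0.0274 = 14.3.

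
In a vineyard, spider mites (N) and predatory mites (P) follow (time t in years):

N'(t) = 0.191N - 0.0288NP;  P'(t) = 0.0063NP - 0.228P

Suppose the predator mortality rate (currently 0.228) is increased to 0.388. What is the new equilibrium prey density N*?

At the interior fixed point, setting dP/dt = 0 with P > 0 fixes N* = (predator death rate)/(NP coefficient) — independent of the other coefficients.
With the change, N* = 0.388/0.0063 = 61.6; it rises from 36.2.

N* ≈ 61.6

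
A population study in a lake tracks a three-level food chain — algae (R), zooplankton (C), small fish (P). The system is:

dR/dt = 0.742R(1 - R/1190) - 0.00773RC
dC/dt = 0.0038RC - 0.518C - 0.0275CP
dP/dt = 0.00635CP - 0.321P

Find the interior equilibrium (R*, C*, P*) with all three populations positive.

From dP/dt = 0: 0.00635C* = 0.321, so C* = 50.6.
From dR/dt = 0: 0.742(1 - R*/1190) = 0.00773·50.6, giving R* = 1190·(1 - 0.527) = 563.
From dC/dt = 0: 0.0038·563 - 0.518 = 0.0275P*, so P* = 1.62/0.0275 = 59.

R* ≈ 563, C* ≈ 50.6, P* ≈ 59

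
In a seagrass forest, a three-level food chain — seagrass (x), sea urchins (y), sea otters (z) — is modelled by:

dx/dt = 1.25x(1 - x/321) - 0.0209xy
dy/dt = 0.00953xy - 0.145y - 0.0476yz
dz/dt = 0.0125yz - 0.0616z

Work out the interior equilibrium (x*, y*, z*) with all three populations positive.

x* ≈ 295, y* ≈ 4.93, z* ≈ 55.9

From dz/dt = 0: 0.0125y* = 0.0616, so y* = 4.93.
From dx/dt = 0: 1.25(1 - x*/321) = 0.0209·4.93, giving x* = 321·(1 - 0.0824) = 295.
From dy/dt = 0: 0.00953·295 - 0.145 = 0.0476z*, so z* = 2.66/0.0476 = 55.9.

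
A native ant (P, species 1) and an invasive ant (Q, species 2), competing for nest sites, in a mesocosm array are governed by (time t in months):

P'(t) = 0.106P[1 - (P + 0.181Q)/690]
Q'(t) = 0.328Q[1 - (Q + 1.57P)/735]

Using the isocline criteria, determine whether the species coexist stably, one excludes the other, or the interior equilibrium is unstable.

Compare the nullcline intercepts: K1/α12 = 690/0.181 = 3810 > K2 = 735; K2/α21 = 735/1.57 = 468 < K1 = 690.
Since the inequalities point opposite ways, species 1 can invade but species 2 cannot.

species 1 excludes species 2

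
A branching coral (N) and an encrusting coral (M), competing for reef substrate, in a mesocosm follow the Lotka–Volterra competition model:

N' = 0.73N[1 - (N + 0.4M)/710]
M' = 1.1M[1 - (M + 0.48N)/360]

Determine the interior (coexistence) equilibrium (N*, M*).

N* ≈ 700, M* ≈ 23.8

Setting both brackets to zero gives the nullclines N + 0.4M = 710 and 0.48N + M = 360.
Substituting M = 360 - 0.48N into the first: N(1 - 0.4·0.48) = 710 - 0.4·360.
So N* = 566/0.808 = 700, and then M* = 360 - 0.48·700 = 23.8.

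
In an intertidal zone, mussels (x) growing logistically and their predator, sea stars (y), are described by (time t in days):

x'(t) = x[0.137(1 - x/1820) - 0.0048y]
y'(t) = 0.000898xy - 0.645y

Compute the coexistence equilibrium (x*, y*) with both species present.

From dy/dt = 0 with y > 0: 0.000898x* = 0.645, so x* = 718.
Substitute into dx/dt = 0: 0.137(1 - 718/1820) = 0.0048y*.
The bracket is 0.605, giving y* = 0.0829/0.0048 = 17.3.

x* ≈ 718, y* ≈ 17.3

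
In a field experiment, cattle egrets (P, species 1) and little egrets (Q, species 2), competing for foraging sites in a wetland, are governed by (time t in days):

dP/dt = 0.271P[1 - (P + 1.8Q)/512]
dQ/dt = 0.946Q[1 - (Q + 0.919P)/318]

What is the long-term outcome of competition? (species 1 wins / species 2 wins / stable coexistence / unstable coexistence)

unstable coexistence (outcome depends on initial conditions)

Compare the nullcline intercepts: K1/α12 = 512/1.8 = 284 < K2 = 318; K2/α21 = 318/0.919 = 346 < K1 = 512.
Since both are reversed, neither can invade when rare; the interior point is a saddle.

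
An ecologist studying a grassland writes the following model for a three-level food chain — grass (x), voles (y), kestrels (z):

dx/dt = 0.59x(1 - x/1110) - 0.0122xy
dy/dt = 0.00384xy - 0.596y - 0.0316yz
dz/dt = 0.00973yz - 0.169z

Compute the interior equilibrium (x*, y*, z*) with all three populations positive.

x* ≈ 711, y* ≈ 17.4, z* ≈ 67.6

From dz/dt = 0: 0.00973y* = 0.169, so y* = 17.4.
From dx/dt = 0: 0.59(1 - x*/1110) = 0.0122·17.4, giving x* = 1110·(1 - 0.359) = 711.
From dy/dt = 0: 0.00384·711 - 0.596 = 0.0316z*, so z* = 2.14/0.0316 = 67.6.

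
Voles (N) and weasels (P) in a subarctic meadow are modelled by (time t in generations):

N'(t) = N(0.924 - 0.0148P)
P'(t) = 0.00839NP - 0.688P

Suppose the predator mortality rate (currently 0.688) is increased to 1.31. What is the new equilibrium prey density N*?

At the interior fixed point, setting dP/dt = 0 with P > 0 fixes N* = (predator death rate)/(NP coefficient) — independent of the other coefficients.
With the change, N* = 1.31/0.00839 = 156; it rises from 82.

N* ≈ 156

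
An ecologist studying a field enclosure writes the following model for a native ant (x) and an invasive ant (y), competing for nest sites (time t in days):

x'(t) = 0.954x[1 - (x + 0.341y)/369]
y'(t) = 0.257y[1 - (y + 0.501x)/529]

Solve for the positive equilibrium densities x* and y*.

Setting both brackets to zero gives the nullclines x + 0.341y = 369 and 0.501x + y = 529.
Substituting y = 529 - 0.501x into the first: x(1 - 0.341·0.501) = 369 - 0.341·529.
So x* = 189/0.829 = 227, and then y* = 529 - 0.501·227 = 415.

x* ≈ 227, y* ≈ 415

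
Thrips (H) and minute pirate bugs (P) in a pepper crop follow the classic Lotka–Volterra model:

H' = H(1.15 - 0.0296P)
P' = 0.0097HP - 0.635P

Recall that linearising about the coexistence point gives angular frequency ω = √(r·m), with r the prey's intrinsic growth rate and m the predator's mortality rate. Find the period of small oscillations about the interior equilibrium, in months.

T ≈ 7.35 months

Here r = 1.15 and m = 0.635, so r·m = 0.73.
ω = √0.73 = 0.855 per month, hence T = 2π/ω ≈ 7.35 months.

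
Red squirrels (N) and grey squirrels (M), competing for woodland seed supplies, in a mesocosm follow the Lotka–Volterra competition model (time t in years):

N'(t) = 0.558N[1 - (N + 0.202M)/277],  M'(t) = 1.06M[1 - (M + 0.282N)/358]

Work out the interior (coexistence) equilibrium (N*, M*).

N* ≈ 217, M* ≈ 297

Setting both brackets to zero gives the nullclines N + 0.202M = 277 and 0.282N + M = 358.
Substituting M = 358 - 0.282N into the first: N(1 - 0.202·0.282) = 277 - 0.202·358.
So N* = 205/0.943 = 217, and then M* = 358 - 0.282·217 = 297.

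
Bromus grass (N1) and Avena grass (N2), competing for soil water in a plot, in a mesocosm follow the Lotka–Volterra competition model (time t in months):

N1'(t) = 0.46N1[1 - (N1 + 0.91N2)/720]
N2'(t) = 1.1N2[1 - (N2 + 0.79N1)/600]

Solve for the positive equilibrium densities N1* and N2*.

N1* ≈ 619, N2* ≈ 111

Setting both brackets to zero gives the nullclines N1 + 0.91N2 = 720 and 0.79N1 + N2 = 600.
Substituting N2 = 600 - 0.79N1 into the first: N1(1 - 0.91·0.79) = 720 - 0.91·600.
So N1* = 174/0.281 = 619, and then N2* = 600 - 0.79·619 = 111.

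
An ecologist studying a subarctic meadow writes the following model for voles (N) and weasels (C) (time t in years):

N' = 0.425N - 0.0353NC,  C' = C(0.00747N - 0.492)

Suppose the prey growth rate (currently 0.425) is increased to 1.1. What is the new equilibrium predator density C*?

At the interior fixed point, setting dN/dt = 0 with N > 0 fixes C* = (prey growth rate)/(NC coefficient) — independent of the other coefficients.
With the change, C* = 1.1/0.0353 = 31.2; it rises from 12.

C* ≈ 31.2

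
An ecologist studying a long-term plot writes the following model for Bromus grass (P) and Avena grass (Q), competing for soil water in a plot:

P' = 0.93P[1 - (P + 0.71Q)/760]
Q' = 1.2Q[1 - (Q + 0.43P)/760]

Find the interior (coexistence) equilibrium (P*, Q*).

P* ≈ 317, Q* ≈ 624

Setting both brackets to zero gives the nullclines P + 0.71Q = 760 and 0.43P + Q = 760.
Substituting Q = 760 - 0.43P into the first: P(1 - 0.71·0.43) = 760 - 0.71·760.
So P* = 220/0.695 = 317, and then Q* = 760 - 0.43·317 = 624.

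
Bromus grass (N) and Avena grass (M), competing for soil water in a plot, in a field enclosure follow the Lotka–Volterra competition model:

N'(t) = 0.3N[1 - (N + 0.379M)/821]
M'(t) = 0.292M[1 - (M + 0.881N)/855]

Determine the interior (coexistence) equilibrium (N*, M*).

Setting both brackets to zero gives the nullclines N + 0.379M = 821 and 0.881N + M = 855.
Substituting M = 855 - 0.881N into the first: N(1 - 0.379·0.881) = 821 - 0.379·855.
So N* = 497/0.666 = 746, and then M* = 855 - 0.881·746 = 198.

N* ≈ 746, M* ≈ 198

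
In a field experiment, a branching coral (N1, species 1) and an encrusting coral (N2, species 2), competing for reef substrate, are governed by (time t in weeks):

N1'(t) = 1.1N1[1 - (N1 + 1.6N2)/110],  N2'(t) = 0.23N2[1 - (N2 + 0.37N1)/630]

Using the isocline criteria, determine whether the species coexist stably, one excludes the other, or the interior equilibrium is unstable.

species 2 excludes species 1

Compare the nullcline intercepts: K1/α12 = 110/1.6 = 68.8 < K2 = 630; K2/α21 = 630/0.37 = 1700 > K1 = 110.
Since the inequalities point opposite ways, species 2 can invade but species 1 cannot.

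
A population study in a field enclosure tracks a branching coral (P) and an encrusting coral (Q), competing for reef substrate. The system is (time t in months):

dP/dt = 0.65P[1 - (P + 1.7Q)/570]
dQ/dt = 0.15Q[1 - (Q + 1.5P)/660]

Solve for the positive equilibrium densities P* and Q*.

Setting both brackets to zero gives the nullclines P + 1.7Q = 570 and 1.5P + Q = 660.
Substituting Q = 660 - 1.5P into the first: P(1 - 1.7·1.5) = 570 - 1.7·660.
So P* = -552/-1.55 = 356, and then Q* = 660 - 1.5·356 = 126.

P* ≈ 356, Q* ≈ 126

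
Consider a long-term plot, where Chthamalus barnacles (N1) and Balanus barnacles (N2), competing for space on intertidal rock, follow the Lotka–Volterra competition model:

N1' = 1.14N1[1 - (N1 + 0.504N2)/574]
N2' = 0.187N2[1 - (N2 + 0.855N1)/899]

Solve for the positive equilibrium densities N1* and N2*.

N1* ≈ 212, N2* ≈ 717

Setting both brackets to zero gives the nullclines N1 + 0.504N2 = 574 and 0.855N1 + N2 = 899.
Substituting N2 = 899 - 0.855N1 into the first: N1(1 - 0.504·0.855) = 574 - 0.504·899.
So N1* = 121/0.569 = 212, and then N2* = 899 - 0.855·212 = 717.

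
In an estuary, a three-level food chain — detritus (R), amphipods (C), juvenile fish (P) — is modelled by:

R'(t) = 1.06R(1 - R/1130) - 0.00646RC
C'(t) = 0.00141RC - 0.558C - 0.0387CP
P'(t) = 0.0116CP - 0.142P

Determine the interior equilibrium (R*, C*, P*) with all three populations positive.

From dP/dt = 0: 0.0116C* = 0.142, so C* = 12.2.
From dR/dt = 0: 1.06(1 - R*/1130) = 0.00646·12.2, giving R* = 1130·(1 - 0.0746) = 1050.
From dC/dt = 0: 0.00141·1050 - 0.558 = 0.0387P*, so P* = 0.916/0.0387 = 23.7.

R* ≈ 1050, C* ≈ 12.2, P* ≈ 23.7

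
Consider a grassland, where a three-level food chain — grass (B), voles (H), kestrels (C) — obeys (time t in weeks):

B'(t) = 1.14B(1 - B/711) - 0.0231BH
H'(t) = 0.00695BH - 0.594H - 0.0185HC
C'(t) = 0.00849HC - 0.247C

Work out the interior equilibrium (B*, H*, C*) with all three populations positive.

From dC/dt = 0: 0.00849H* = 0.247, so H* = 29.1.
From dB/dt = 0: 1.14(1 - B*/711) = 0.0231·29.1, giving B* = 711·(1 - 0.59) = 292.
From dH/dt = 0: 0.00695·292 - 0.594 = 0.0185C*, so C* = 1.43/0.0185 = 77.5.

B* ≈ 292, H* ≈ 29.1, C* ≈ 77.5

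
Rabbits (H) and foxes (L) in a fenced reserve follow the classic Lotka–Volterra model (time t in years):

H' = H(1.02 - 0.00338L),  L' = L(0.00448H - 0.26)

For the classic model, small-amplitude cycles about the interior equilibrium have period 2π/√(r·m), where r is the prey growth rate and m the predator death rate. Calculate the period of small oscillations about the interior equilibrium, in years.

Here r = 1.02 and m = 0.26, so r·m = 0.265.
ω = √0.265 = 0.515 per year, hence T = 2π/ω ≈ 12.2 years.

T ≈ 12.2 years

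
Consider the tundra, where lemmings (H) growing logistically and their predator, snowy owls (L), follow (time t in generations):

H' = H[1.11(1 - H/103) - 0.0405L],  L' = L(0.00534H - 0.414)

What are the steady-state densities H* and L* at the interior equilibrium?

From dL/dt = 0 with L > 0: 0.00534H* = 0.414, so H* = 77.5.
Substitute into dH/dt = 0: 1.11(1 - 77.5/103) = 0.0405L*.
The bracket is 0.247, giving L* = 0.275/0.0405 = 6.78.

H* ≈ 77.5, L* ≈ 6.78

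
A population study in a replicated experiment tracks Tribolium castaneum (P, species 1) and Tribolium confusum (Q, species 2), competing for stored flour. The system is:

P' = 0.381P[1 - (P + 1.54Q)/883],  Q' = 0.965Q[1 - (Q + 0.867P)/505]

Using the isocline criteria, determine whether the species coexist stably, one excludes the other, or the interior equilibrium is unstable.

species 1 excludes species 2

Compare the nullcline intercepts: K1/α12 = 883/1.54 = 573 > K2 = 505; K2/α21 = 505/0.867 = 582 < K1 = 883.
Since the inequalities point opposite ways, species 1 can invade but species 2 cannot.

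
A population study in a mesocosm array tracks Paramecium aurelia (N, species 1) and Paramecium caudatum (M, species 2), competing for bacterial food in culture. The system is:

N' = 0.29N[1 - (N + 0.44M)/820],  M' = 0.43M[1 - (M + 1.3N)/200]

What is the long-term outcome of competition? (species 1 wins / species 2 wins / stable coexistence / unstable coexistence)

Compare the nullcline intercepts: K1/α12 = 820/0.44 = 1860 > K2 = 200; K2/α21 = 200/1.3 = 154 < K1 = 820.
Since the inequalities point opposite ways, species 1 can invade but species 2 cannot.

species 1 excludes species 2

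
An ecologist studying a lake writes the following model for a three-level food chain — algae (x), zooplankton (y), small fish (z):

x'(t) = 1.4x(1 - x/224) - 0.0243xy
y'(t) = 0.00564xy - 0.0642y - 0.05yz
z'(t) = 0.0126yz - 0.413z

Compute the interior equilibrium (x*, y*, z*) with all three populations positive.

x* ≈ 96.6, y* ≈ 32.8, z* ≈ 9.61

From dz/dt = 0: 0.0126y* = 0.413, so y* = 32.8.
From dx/dt = 0: 1.4(1 - x*/224) = 0.0243·32.8, giving x* = 224·(1 - 0.569) = 96.6.
From dy/dt = 0: 0.00564·96.6 - 0.0642 = 0.05z*, so z* = 0.48/0.05 = 9.61.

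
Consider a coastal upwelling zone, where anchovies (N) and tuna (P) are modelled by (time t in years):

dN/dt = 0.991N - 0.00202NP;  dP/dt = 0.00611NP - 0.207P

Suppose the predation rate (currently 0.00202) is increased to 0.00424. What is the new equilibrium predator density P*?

At the interior fixed point, setting dN/dt = 0 with N > 0 fixes P* = (prey growth rate)/(NP coefficient) — independent of the other coefficients.
With the change, P* = 0.991/0.00424 = 234; it falls from 491.

P* ≈ 234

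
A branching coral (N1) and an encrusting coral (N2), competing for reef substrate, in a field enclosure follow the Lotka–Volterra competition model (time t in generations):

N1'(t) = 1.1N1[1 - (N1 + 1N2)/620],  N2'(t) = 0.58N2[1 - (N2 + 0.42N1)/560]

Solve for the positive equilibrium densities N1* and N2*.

N1* ≈ 103, N2* ≈ 517

Setting both brackets to zero gives the nullclines N1 + 1N2 = 620 and 0.42N1 + N2 = 560.
Substituting N2 = 560 - 0.42N1 into the first: N1(1 - 1·0.42) = 620 - 1·560.
So N1* = 60/0.58 = 103, and then N2* = 560 - 0.42·103 = 517.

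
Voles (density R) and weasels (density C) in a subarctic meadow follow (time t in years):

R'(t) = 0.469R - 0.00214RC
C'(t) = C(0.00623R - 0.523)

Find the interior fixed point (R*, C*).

R* ≈ 83.9, C* ≈ 219

Set dC/dt = 0 with C > 0: 0.00623R - 0.523 = 0, so R* = 0.523/0.00623 = 83.9.
Set dR/dt = 0 with R > 0: 0.469 - 0.00214C = 0, so C* = 0.469/0.00214 = 219.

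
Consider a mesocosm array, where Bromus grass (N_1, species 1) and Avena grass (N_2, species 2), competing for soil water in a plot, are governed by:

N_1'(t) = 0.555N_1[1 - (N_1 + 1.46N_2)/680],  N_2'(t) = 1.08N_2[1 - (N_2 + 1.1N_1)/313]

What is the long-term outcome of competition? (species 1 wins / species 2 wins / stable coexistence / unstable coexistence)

species 1 excludes species 2

Compare the nullcline intercepts: K1/α12 = 680/1.46 = 466 > K2 = 313; K2/α21 = 313/1.1 = 285 < K1 = 680.
Since the inequalities point opposite ways, species 1 can invade but species 2 cannot.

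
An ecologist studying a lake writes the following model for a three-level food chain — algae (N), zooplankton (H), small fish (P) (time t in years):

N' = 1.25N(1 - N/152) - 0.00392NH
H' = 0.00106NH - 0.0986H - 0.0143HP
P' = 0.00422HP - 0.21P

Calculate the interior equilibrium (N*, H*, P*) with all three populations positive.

N* ≈ 128, H* ≈ 49.8, P* ≈ 2.61

From dP/dt = 0: 0.00422H* = 0.21, so H* = 49.8.
From dN/dt = 0: 1.25(1 - N*/152) = 0.00392·49.8, giving N* = 152·(1 - 0.156) = 128.
From dH/dt = 0: 0.00106·128 - 0.0986 = 0.0143P*, so P* = 0.0374/0.0143 = 2.61.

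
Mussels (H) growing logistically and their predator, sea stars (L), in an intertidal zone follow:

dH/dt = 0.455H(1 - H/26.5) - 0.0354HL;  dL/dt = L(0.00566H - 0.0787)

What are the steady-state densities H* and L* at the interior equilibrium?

H* ≈ 13.9, L* ≈ 6.11

From dL/dt = 0 with L > 0: 0.00566H* = 0.0787, so H* = 13.9.
Substitute into dH/dt = 0: 0.455(1 - 13.9/26.5) = 0.0354L*.
The bracket is 0.475, giving L* = 0.216/0.0354 = 6.11.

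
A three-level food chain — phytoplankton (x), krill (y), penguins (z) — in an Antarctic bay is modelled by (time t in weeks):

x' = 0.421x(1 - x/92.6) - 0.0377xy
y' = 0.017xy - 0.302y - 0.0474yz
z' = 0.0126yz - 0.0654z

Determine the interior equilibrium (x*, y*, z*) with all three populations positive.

From dz/dt = 0: 0.0126y* = 0.0654, so y* = 5.19.
From dx/dt = 0: 0.421(1 - x*/92.6) = 0.0377·5.19, giving x* = 92.6·(1 - 0.465) = 49.6.
From dy/dt = 0: 0.017·49.6 - 0.302 = 0.0474z*, so z* = 0.541/0.0474 = 11.4.

x* ≈ 49.6, y* ≈ 5.19, z* ≈ 11.4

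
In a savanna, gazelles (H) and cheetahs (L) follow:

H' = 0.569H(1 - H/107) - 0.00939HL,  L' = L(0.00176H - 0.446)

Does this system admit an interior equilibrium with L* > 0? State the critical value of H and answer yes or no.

Threshold H = 253; K < 253, so no, the predator goes extinct.

The predator equation gives dL/dt > 0 only when H > 0.446/0.00176 = 253.
Without the predator, H → K = 107. Since 107 < 253, the predator cannot invade.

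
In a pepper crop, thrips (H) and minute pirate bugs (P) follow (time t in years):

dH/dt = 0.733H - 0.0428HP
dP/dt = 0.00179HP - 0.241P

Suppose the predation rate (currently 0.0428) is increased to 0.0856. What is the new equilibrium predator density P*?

At the interior fixed point, setting dH/dt = 0 with H > 0 fixes P* = (prey growth rate)/(HP coefficient) — independent of the other coefficients.
With the change, P* = 0.733/0.0856 = 8.56; it falls from 17.1.

P* ≈ 8.56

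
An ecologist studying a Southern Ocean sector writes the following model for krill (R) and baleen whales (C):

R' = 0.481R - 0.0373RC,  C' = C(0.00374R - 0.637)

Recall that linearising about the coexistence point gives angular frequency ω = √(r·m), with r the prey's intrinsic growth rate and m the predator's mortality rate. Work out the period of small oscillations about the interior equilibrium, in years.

T ≈ 11.4 years

Here r = 0.481 and m = 0.637, so r·m = 0.306.
ω = √0.306 = 0.554 per year, hence T = 2π/ω ≈ 11.4 years.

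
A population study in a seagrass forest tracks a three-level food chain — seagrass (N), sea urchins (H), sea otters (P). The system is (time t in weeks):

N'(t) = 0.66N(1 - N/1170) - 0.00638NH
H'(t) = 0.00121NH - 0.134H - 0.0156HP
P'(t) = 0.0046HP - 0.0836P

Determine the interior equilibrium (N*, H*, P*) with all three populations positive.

From dP/dt = 0: 0.0046H* = 0.0836, so H* = 18.2.
From dN/dt = 0: 0.66(1 - N*/1170) = 0.00638·18.2, giving N* = 1170·(1 - 0.176) = 964.
From dH/dt = 0: 0.00121·964 - 0.134 = 0.0156P*, so P* = 1.03/0.0156 = 66.2.

N* ≈ 964, H* ≈ 18.2, P* ≈ 66.2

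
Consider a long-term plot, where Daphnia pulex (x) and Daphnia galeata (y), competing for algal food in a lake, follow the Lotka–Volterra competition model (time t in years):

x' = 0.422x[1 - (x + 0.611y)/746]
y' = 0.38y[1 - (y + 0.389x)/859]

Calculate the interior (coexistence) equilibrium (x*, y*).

x* ≈ 290, y* ≈ 746

Setting both brackets to zero gives the nullclines x + 0.611y = 746 and 0.389x + y = 859.
Substituting y = 859 - 0.389x into the first: x(1 - 0.611·0.389) = 746 - 0.611·859.
So x* = 221/0.762 = 290, and then y* = 859 - 0.389·290 = 746.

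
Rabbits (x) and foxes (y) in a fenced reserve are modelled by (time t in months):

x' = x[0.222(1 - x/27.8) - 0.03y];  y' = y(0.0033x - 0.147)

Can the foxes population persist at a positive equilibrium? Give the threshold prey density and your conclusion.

Threshold x = 44.5; K < 44.5, so no, the predator goes extinct.

The predator equation gives dy/dt > 0 only when x > 0.147/0.0033 = 44.5.
Without the predator, x → K = 27.8. Since 27.8 < 44.5, the predator cannot invade.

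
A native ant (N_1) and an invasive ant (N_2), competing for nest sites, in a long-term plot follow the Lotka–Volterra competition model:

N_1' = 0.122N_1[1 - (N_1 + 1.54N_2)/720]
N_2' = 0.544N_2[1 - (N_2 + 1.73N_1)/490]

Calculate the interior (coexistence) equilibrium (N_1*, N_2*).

Setting both brackets to zero gives the nullclines N_1 + 1.54N_2 = 720 and 1.73N_1 + N_2 = 490.
Substituting N_2 = 490 - 1.73N_1 into the first: N_1(1 - 1.54·1.73) = 720 - 1.54·490.
So N_1* = -34.6/-1.66 = 20.8, and then N_2* = 490 - 1.73·20.8 = 454.

N_1* ≈ 20.8, N_2* ≈ 454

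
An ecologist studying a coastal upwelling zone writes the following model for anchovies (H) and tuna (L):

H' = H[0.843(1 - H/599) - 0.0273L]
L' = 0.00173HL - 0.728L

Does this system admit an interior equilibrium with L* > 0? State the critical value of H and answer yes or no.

Threshold H = 421; K > 421, so yes, the predator persists.

The predator equation gives dL/dt > 0 only when H > 0.728/0.00173 = 421.
Without the predator, H → K = 599. Since 599 > 421, the predator can invade and persist.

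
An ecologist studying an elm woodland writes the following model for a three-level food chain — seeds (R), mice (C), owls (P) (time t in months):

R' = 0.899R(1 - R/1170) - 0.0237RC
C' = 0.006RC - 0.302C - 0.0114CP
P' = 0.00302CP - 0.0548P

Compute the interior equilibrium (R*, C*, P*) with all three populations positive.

R* ≈ 610, C* ≈ 18.1, P* ≈ 295

From dP/dt = 0: 0.00302C* = 0.0548, so C* = 18.1.
From dR/dt = 0: 0.899(1 - R*/1170) = 0.0237·18.1, giving R* = 1170·(1 - 0.478) = 610.
From dC/dt = 0: 0.006·610 - 0.302 = 0.0114P*, so P* = 3.36/0.0114 = 295.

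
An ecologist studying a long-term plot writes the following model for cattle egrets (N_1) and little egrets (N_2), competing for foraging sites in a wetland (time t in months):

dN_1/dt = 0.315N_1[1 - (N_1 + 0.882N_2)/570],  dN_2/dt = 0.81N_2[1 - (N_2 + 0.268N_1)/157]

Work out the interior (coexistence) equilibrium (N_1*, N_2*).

N_1* ≈ 565, N_2* ≈ 5.55

Setting both brackets to zero gives the nullclines N_1 + 0.882N_2 = 570 and 0.268N_1 + N_2 = 157.
Substituting N_2 = 157 - 0.268N_1 into the first: N_1(1 - 0.882·0.268) = 570 - 0.882·157.
So N_1* = 432/0.764 = 565, and then N_2* = 157 - 0.268·565 = 5.55.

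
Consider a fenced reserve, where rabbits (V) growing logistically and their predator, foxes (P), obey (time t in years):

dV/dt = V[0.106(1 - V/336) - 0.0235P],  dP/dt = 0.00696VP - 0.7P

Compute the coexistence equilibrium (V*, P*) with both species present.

V* ≈ 101, P* ≈ 3.16

From dP/dt = 0 with P > 0: 0.00696V* = 0.7, so V* = 101.
Substitute into dV/dt = 0: 0.106(1 - 101/336) = 0.0235P*.
The bracket is 0.701, giving P* = 0.0743/0.0235 = 3.16.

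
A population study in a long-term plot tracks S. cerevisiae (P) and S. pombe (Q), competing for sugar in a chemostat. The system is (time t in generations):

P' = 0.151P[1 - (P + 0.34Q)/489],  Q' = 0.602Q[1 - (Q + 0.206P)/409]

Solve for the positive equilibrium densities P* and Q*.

P* ≈ 376, Q* ≈ 331

Setting both brackets to zero gives the nullclines P + 0.34Q = 489 and 0.206P + Q = 409.
Substituting Q = 409 - 0.206P into the first: P(1 - 0.34·0.206) = 489 - 0.34·409.
So P* = 350/0.93 = 376, and then Q* = 409 - 0.206·376 = 331.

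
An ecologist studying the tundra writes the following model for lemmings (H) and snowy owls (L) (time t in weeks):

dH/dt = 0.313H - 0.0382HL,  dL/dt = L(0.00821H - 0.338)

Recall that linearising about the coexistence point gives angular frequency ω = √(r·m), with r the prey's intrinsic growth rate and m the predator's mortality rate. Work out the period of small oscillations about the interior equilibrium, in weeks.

T ≈ 19.3 weeks

Here r = 0.313 and m = 0.338, so r·m = 0.106.
ω = √0.106 = 0.325 per week, hence T = 2π/ω ≈ 19.3 weeks.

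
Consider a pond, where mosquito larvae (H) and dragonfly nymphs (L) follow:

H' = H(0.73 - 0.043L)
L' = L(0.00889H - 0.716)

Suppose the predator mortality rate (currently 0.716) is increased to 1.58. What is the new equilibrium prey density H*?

H* ≈ 178

At the interior fixed point, setting dL/dt = 0 with L > 0 fixes H* = (predator death rate)/(HL coefficient) — independent of the other coefficients.
With the change, H* = 1.58/0.00889 = 178; it rises from 80.5.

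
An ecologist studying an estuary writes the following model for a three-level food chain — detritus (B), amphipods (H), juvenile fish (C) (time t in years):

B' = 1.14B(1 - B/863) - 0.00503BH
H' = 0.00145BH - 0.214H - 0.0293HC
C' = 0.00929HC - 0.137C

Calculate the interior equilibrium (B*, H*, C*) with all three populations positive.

From dC/dt = 0: 0.00929H* = 0.137, so H* = 14.7.
From dB/dt = 0: 1.14(1 - B*/863) = 0.00503·14.7, giving B* = 863·(1 - 0.0651) = 807.
From dH/dt = 0: 0.00145·807 - 0.214 = 0.0293C*, so C* = 0.956/0.0293 = 32.6.

B* ≈ 807, H* ≈ 14.7, C* ≈ 32.6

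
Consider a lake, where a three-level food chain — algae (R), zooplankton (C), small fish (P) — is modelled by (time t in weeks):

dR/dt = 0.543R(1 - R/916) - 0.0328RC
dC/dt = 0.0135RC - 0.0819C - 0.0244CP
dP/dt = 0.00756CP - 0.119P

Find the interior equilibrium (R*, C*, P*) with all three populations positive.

R* ≈ 45, C* ≈ 15.7, P* ≈ 21.6

From dP/dt = 0: 0.00756C* = 0.119, so C* = 15.7.
From dR/dt = 0: 0.543(1 - R*/916) = 0.0328·15.7, giving R* = 916·(1 - 0.951) = 45.
From dC/dt = 0: 0.0135·45 - 0.0819 = 0.0244P*, so P* = 0.526/0.0244 = 21.6.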